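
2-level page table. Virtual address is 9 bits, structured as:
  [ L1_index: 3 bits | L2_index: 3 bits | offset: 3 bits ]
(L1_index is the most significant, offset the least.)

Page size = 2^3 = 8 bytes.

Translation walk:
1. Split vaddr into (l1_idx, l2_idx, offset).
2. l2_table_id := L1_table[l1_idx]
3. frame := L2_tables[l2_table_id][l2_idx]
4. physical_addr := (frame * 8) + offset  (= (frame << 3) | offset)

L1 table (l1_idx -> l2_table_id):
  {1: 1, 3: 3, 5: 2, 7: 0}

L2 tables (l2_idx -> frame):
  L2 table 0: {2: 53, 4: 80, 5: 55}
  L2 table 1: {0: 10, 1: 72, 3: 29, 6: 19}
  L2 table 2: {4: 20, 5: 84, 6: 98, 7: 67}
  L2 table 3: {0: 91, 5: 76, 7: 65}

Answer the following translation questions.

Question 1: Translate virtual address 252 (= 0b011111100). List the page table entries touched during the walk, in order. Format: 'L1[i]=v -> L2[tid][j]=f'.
vaddr = 252 = 0b011111100
Split: l1_idx=3, l2_idx=7, offset=4

Answer: L1[3]=3 -> L2[3][7]=65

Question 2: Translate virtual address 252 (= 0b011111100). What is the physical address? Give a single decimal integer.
vaddr = 252 = 0b011111100
Split: l1_idx=3, l2_idx=7, offset=4
L1[3] = 3
L2[3][7] = 65
paddr = 65 * 8 + 4 = 524

Answer: 524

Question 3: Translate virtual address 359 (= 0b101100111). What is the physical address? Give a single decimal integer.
Answer: 167

Derivation:
vaddr = 359 = 0b101100111
Split: l1_idx=5, l2_idx=4, offset=7
L1[5] = 2
L2[2][4] = 20
paddr = 20 * 8 + 7 = 167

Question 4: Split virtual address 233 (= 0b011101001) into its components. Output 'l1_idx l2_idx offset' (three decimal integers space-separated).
Answer: 3 5 1

Derivation:
vaddr = 233 = 0b011101001
  top 3 bits -> l1_idx = 3
  next 3 bits -> l2_idx = 5
  bottom 3 bits -> offset = 1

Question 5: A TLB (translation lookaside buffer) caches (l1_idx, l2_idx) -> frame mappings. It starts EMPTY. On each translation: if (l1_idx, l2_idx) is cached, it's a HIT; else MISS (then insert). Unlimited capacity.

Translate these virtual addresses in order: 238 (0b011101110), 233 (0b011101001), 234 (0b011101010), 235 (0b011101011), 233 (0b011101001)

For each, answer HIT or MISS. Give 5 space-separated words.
Answer: MISS HIT HIT HIT HIT

Derivation:
vaddr=238: (3,5) not in TLB -> MISS, insert
vaddr=233: (3,5) in TLB -> HIT
vaddr=234: (3,5) in TLB -> HIT
vaddr=235: (3,5) in TLB -> HIT
vaddr=233: (3,5) in TLB -> HIT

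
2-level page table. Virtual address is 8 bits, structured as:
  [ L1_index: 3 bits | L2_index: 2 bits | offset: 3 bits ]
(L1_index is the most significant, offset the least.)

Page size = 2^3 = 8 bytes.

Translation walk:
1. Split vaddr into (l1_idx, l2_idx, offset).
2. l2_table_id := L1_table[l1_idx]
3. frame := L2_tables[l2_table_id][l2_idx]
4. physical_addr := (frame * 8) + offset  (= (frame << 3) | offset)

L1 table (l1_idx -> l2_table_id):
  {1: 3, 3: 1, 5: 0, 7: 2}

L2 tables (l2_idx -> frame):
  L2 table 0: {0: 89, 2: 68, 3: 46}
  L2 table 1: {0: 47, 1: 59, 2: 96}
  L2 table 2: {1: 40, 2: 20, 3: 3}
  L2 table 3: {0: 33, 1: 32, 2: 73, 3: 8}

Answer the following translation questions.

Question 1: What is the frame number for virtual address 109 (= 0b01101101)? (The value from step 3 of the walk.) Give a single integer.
vaddr = 109: l1_idx=3, l2_idx=1
L1[3] = 1; L2[1][1] = 59

Answer: 59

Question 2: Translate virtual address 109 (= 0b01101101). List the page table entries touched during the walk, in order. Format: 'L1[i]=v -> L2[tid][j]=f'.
Answer: L1[3]=1 -> L2[1][1]=59

Derivation:
vaddr = 109 = 0b01101101
Split: l1_idx=3, l2_idx=1, offset=5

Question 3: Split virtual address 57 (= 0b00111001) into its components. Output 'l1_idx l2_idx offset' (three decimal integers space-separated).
vaddr = 57 = 0b00111001
  top 3 bits -> l1_idx = 1
  next 2 bits -> l2_idx = 3
  bottom 3 bits -> offset = 1

Answer: 1 3 1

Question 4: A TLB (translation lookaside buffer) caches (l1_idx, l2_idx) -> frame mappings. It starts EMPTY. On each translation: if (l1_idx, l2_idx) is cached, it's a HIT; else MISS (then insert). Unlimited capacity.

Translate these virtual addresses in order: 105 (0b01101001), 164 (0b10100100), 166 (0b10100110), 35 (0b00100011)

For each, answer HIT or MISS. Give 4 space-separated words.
Answer: MISS MISS HIT MISS

Derivation:
vaddr=105: (3,1) not in TLB -> MISS, insert
vaddr=164: (5,0) not in TLB -> MISS, insert
vaddr=166: (5,0) in TLB -> HIT
vaddr=35: (1,0) not in TLB -> MISS, insert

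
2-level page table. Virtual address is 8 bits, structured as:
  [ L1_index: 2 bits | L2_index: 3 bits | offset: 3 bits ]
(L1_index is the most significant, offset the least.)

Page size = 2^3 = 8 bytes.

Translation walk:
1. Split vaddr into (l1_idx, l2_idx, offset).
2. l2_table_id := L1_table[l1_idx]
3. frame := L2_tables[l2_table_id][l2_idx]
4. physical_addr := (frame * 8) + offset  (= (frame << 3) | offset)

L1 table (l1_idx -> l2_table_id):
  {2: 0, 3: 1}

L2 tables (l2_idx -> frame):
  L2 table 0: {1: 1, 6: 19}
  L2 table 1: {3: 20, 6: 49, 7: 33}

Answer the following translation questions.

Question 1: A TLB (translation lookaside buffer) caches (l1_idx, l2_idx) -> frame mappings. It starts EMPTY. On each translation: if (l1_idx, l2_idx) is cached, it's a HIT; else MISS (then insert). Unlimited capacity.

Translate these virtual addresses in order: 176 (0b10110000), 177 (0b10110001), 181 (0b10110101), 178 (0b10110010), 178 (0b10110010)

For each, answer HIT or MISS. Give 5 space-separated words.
Answer: MISS HIT HIT HIT HIT

Derivation:
vaddr=176: (2,6) not in TLB -> MISS, insert
vaddr=177: (2,6) in TLB -> HIT
vaddr=181: (2,6) in TLB -> HIT
vaddr=178: (2,6) in TLB -> HIT
vaddr=178: (2,6) in TLB -> HIT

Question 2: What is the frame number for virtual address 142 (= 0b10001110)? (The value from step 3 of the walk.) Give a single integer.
vaddr = 142: l1_idx=2, l2_idx=1
L1[2] = 0; L2[0][1] = 1

Answer: 1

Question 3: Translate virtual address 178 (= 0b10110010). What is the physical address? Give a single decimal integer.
vaddr = 178 = 0b10110010
Split: l1_idx=2, l2_idx=6, offset=2
L1[2] = 0
L2[0][6] = 19
paddr = 19 * 8 + 2 = 154

Answer: 154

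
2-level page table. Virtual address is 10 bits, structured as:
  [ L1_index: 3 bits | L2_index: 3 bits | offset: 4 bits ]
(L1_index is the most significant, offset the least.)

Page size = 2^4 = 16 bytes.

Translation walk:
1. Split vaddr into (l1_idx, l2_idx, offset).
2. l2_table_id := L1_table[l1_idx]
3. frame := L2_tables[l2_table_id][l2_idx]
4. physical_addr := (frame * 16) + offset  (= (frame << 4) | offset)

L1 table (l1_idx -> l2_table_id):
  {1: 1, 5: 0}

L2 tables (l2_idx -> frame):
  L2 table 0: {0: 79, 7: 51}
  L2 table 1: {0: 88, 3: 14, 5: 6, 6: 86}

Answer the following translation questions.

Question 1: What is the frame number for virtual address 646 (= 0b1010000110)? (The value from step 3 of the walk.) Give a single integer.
vaddr = 646: l1_idx=5, l2_idx=0
L1[5] = 0; L2[0][0] = 79

Answer: 79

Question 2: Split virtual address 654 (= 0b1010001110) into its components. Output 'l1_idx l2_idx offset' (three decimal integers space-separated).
vaddr = 654 = 0b1010001110
  top 3 bits -> l1_idx = 5
  next 3 bits -> l2_idx = 0
  bottom 4 bits -> offset = 14

Answer: 5 0 14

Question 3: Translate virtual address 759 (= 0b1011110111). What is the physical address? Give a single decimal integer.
vaddr = 759 = 0b1011110111
Split: l1_idx=5, l2_idx=7, offset=7
L1[5] = 0
L2[0][7] = 51
paddr = 51 * 16 + 7 = 823

Answer: 823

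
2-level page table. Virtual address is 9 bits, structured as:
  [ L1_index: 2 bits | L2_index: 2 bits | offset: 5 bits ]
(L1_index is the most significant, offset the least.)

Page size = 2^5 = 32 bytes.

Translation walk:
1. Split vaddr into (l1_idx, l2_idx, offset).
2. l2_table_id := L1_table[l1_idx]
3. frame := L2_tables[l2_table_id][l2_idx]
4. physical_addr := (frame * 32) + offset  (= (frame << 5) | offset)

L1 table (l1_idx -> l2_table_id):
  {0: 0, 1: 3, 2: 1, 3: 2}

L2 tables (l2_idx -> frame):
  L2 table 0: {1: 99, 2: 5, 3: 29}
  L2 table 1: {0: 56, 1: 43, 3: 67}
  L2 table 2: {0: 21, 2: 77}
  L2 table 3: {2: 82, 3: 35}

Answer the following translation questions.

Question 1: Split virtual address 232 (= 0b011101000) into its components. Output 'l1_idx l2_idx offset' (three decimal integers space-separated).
Answer: 1 3 8

Derivation:
vaddr = 232 = 0b011101000
  top 2 bits -> l1_idx = 1
  next 2 bits -> l2_idx = 3
  bottom 5 bits -> offset = 8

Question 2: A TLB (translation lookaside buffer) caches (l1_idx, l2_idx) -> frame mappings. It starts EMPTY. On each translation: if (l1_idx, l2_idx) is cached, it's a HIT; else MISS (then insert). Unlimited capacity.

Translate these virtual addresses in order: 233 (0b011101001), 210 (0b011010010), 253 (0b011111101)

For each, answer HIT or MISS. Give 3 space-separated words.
Answer: MISS MISS HIT

Derivation:
vaddr=233: (1,3) not in TLB -> MISS, insert
vaddr=210: (1,2) not in TLB -> MISS, insert
vaddr=253: (1,3) in TLB -> HIT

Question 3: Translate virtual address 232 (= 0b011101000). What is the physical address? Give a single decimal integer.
Answer: 1128

Derivation:
vaddr = 232 = 0b011101000
Split: l1_idx=1, l2_idx=3, offset=8
L1[1] = 3
L2[3][3] = 35
paddr = 35 * 32 + 8 = 1128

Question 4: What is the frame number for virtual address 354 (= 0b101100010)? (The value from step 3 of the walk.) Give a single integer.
Answer: 67

Derivation:
vaddr = 354: l1_idx=2, l2_idx=3
L1[2] = 1; L2[1][3] = 67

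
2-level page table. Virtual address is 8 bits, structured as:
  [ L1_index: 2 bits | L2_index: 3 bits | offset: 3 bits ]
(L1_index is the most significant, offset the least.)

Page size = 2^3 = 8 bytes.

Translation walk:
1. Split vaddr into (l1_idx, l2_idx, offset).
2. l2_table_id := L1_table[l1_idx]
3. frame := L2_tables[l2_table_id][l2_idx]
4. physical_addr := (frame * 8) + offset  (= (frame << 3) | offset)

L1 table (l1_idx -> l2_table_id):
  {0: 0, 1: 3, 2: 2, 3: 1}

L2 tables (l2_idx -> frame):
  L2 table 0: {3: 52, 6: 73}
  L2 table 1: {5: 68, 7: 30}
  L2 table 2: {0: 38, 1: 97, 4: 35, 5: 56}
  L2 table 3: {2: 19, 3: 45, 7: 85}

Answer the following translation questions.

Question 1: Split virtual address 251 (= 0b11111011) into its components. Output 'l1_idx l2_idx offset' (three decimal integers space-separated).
Answer: 3 7 3

Derivation:
vaddr = 251 = 0b11111011
  top 2 bits -> l1_idx = 3
  next 3 bits -> l2_idx = 7
  bottom 3 bits -> offset = 3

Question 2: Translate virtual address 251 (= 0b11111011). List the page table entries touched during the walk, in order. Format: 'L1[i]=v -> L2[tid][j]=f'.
vaddr = 251 = 0b11111011
Split: l1_idx=3, l2_idx=7, offset=3

Answer: L1[3]=1 -> L2[1][7]=30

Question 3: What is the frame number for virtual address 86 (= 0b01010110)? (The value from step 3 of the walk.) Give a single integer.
Answer: 19

Derivation:
vaddr = 86: l1_idx=1, l2_idx=2
L1[1] = 3; L2[3][2] = 19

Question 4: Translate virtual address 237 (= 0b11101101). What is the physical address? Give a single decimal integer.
vaddr = 237 = 0b11101101
Split: l1_idx=3, l2_idx=5, offset=5
L1[3] = 1
L2[1][5] = 68
paddr = 68 * 8 + 5 = 549

Answer: 549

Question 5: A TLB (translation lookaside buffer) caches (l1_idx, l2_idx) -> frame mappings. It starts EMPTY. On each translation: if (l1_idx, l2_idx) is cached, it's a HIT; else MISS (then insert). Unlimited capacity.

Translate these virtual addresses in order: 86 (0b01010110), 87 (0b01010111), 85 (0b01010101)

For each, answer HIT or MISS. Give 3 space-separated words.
Answer: MISS HIT HIT

Derivation:
vaddr=86: (1,2) not in TLB -> MISS, insert
vaddr=87: (1,2) in TLB -> HIT
vaddr=85: (1,2) in TLB -> HIT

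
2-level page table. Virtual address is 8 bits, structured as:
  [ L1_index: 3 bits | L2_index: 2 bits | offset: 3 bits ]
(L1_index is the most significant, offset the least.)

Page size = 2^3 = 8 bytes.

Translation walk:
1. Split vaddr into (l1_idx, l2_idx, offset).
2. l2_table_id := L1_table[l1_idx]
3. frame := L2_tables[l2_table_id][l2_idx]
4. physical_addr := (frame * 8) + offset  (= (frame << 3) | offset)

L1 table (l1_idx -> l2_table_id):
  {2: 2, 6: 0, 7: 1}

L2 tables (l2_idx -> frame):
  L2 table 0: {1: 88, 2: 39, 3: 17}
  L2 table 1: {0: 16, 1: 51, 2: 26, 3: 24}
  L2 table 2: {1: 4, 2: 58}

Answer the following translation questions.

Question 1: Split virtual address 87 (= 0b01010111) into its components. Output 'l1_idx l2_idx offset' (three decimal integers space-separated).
vaddr = 87 = 0b01010111
  top 3 bits -> l1_idx = 2
  next 2 bits -> l2_idx = 2
  bottom 3 bits -> offset = 7

Answer: 2 2 7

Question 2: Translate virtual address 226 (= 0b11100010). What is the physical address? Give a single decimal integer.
vaddr = 226 = 0b11100010
Split: l1_idx=7, l2_idx=0, offset=2
L1[7] = 1
L2[1][0] = 16
paddr = 16 * 8 + 2 = 130

Answer: 130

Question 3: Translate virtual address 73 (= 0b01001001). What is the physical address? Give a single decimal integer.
vaddr = 73 = 0b01001001
Split: l1_idx=2, l2_idx=1, offset=1
L1[2] = 2
L2[2][1] = 4
paddr = 4 * 8 + 1 = 33

Answer: 33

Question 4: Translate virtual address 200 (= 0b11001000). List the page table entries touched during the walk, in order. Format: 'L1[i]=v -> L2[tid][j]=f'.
Answer: L1[6]=0 -> L2[0][1]=88

Derivation:
vaddr = 200 = 0b11001000
Split: l1_idx=6, l2_idx=1, offset=0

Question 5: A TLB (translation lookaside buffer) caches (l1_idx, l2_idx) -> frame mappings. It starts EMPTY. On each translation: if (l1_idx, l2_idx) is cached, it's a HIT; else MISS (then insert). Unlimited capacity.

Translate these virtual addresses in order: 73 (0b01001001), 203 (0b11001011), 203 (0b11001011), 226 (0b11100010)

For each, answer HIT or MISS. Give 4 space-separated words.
vaddr=73: (2,1) not in TLB -> MISS, insert
vaddr=203: (6,1) not in TLB -> MISS, insert
vaddr=203: (6,1) in TLB -> HIT
vaddr=226: (7,0) not in TLB -> MISS, insert

Answer: MISS MISS HIT MISS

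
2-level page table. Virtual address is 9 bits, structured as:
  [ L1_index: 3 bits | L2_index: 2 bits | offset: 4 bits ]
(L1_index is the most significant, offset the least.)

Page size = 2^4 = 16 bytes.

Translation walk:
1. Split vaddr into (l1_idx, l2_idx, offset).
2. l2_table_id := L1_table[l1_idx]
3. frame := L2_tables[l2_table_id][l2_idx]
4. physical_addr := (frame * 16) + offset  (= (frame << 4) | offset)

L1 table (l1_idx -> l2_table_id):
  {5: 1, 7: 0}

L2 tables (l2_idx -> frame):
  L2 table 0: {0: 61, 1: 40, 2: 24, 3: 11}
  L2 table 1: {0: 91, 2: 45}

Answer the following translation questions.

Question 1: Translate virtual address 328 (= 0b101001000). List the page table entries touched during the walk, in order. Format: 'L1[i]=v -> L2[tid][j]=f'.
Answer: L1[5]=1 -> L2[1][0]=91

Derivation:
vaddr = 328 = 0b101001000
Split: l1_idx=5, l2_idx=0, offset=8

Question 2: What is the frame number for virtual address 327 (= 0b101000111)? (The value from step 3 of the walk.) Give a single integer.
Answer: 91

Derivation:
vaddr = 327: l1_idx=5, l2_idx=0
L1[5] = 1; L2[1][0] = 91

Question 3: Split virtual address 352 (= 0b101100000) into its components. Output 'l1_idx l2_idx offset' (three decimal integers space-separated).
vaddr = 352 = 0b101100000
  top 3 bits -> l1_idx = 5
  next 2 bits -> l2_idx = 2
  bottom 4 bits -> offset = 0

Answer: 5 2 0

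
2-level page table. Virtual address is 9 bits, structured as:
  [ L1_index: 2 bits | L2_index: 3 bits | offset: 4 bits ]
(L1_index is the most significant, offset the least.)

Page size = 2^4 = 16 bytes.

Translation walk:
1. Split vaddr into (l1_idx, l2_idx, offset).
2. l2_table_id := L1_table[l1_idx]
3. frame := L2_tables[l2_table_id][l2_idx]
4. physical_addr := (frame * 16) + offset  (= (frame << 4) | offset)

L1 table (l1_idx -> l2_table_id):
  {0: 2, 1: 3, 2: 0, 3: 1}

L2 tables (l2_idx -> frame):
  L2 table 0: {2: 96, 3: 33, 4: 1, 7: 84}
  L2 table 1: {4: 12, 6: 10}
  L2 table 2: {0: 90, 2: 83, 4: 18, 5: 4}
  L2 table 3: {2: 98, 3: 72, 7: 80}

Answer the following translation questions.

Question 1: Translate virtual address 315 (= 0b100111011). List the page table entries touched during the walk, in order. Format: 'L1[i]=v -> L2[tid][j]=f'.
vaddr = 315 = 0b100111011
Split: l1_idx=2, l2_idx=3, offset=11

Answer: L1[2]=0 -> L2[0][3]=33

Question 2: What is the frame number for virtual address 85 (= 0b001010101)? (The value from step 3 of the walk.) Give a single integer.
vaddr = 85: l1_idx=0, l2_idx=5
L1[0] = 2; L2[2][5] = 4

Answer: 4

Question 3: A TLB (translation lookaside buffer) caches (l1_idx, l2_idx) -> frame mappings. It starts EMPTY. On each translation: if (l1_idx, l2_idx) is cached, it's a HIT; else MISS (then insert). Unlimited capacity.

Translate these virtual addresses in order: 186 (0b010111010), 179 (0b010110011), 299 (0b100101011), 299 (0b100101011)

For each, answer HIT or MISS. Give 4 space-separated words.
vaddr=186: (1,3) not in TLB -> MISS, insert
vaddr=179: (1,3) in TLB -> HIT
vaddr=299: (2,2) not in TLB -> MISS, insert
vaddr=299: (2,2) in TLB -> HIT

Answer: MISS HIT MISS HIT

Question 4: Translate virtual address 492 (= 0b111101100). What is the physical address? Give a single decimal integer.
vaddr = 492 = 0b111101100
Split: l1_idx=3, l2_idx=6, offset=12
L1[3] = 1
L2[1][6] = 10
paddr = 10 * 16 + 12 = 172

Answer: 172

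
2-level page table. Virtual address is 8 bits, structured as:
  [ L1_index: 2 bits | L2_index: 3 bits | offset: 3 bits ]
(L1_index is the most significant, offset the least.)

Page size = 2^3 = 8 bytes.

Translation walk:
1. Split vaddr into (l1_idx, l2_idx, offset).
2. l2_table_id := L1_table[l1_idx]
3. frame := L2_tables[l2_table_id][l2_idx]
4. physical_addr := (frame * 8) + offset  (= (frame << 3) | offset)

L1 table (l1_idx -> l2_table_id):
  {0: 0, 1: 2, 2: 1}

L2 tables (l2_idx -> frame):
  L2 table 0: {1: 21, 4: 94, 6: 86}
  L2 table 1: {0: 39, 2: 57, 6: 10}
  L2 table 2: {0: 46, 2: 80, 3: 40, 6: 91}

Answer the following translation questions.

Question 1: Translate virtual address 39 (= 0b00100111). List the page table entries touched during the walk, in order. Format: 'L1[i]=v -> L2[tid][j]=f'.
vaddr = 39 = 0b00100111
Split: l1_idx=0, l2_idx=4, offset=7

Answer: L1[0]=0 -> L2[0][4]=94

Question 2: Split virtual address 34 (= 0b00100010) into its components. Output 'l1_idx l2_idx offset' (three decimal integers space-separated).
Answer: 0 4 2

Derivation:
vaddr = 34 = 0b00100010
  top 2 bits -> l1_idx = 0
  next 3 bits -> l2_idx = 4
  bottom 3 bits -> offset = 2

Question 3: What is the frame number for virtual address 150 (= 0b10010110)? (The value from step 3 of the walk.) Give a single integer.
Answer: 57

Derivation:
vaddr = 150: l1_idx=2, l2_idx=2
L1[2] = 1; L2[1][2] = 57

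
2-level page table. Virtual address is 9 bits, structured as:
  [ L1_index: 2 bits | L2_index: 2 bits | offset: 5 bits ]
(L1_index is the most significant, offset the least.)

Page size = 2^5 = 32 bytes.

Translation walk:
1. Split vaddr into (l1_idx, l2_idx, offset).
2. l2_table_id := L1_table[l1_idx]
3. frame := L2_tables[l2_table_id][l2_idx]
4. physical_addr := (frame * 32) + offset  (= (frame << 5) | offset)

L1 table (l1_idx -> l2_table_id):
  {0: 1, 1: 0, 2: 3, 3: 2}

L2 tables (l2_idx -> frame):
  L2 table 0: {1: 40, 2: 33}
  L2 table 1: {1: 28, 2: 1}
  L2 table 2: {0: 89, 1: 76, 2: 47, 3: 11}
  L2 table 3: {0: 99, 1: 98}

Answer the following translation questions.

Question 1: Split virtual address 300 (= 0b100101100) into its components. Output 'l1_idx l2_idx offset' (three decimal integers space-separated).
vaddr = 300 = 0b100101100
  top 2 bits -> l1_idx = 2
  next 2 bits -> l2_idx = 1
  bottom 5 bits -> offset = 12

Answer: 2 1 12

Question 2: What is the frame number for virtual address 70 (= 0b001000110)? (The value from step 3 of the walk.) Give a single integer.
Answer: 1

Derivation:
vaddr = 70: l1_idx=0, l2_idx=2
L1[0] = 1; L2[1][2] = 1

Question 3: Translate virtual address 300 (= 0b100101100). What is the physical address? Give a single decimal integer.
vaddr = 300 = 0b100101100
Split: l1_idx=2, l2_idx=1, offset=12
L1[2] = 3
L2[3][1] = 98
paddr = 98 * 32 + 12 = 3148

Answer: 3148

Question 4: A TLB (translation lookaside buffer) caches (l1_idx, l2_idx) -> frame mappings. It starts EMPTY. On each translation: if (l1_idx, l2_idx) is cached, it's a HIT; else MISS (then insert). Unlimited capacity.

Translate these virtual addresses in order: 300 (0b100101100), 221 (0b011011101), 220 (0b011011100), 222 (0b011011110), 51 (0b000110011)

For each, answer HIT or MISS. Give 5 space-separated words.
vaddr=300: (2,1) not in TLB -> MISS, insert
vaddr=221: (1,2) not in TLB -> MISS, insert
vaddr=220: (1,2) in TLB -> HIT
vaddr=222: (1,2) in TLB -> HIT
vaddr=51: (0,1) not in TLB -> MISS, insert

Answer: MISS MISS HIT HIT MISS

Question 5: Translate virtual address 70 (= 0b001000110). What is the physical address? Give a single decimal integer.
vaddr = 70 = 0b001000110
Split: l1_idx=0, l2_idx=2, offset=6
L1[0] = 1
L2[1][2] = 1
paddr = 1 * 32 + 6 = 38

Answer: 38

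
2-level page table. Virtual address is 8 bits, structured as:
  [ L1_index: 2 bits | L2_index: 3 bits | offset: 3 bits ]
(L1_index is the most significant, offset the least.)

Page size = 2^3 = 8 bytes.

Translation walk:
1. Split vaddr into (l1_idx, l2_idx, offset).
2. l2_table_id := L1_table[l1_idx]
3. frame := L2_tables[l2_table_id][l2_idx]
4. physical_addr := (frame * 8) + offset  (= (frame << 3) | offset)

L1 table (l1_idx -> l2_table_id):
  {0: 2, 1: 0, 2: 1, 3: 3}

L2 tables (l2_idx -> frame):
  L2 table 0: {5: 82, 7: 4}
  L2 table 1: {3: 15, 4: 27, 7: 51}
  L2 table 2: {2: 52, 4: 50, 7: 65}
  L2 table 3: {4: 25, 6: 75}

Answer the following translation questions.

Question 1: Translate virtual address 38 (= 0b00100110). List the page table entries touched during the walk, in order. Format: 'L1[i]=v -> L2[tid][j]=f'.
Answer: L1[0]=2 -> L2[2][4]=50

Derivation:
vaddr = 38 = 0b00100110
Split: l1_idx=0, l2_idx=4, offset=6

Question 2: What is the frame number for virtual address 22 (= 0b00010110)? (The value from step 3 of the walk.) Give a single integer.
Answer: 52

Derivation:
vaddr = 22: l1_idx=0, l2_idx=2
L1[0] = 2; L2[2][2] = 52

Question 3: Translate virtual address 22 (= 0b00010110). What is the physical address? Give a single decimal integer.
Answer: 422

Derivation:
vaddr = 22 = 0b00010110
Split: l1_idx=0, l2_idx=2, offset=6
L1[0] = 2
L2[2][2] = 52
paddr = 52 * 8 + 6 = 422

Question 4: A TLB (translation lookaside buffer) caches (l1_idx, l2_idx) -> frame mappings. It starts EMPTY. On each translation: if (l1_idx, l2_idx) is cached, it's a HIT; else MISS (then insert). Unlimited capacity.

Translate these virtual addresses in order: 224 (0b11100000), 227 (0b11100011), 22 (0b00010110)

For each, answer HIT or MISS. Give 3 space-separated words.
vaddr=224: (3,4) not in TLB -> MISS, insert
vaddr=227: (3,4) in TLB -> HIT
vaddr=22: (0,2) not in TLB -> MISS, insert

Answer: MISS HIT MISS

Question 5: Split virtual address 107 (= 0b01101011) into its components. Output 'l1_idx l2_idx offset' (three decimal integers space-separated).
Answer: 1 5 3

Derivation:
vaddr = 107 = 0b01101011
  top 2 bits -> l1_idx = 1
  next 3 bits -> l2_idx = 5
  bottom 3 bits -> offset = 3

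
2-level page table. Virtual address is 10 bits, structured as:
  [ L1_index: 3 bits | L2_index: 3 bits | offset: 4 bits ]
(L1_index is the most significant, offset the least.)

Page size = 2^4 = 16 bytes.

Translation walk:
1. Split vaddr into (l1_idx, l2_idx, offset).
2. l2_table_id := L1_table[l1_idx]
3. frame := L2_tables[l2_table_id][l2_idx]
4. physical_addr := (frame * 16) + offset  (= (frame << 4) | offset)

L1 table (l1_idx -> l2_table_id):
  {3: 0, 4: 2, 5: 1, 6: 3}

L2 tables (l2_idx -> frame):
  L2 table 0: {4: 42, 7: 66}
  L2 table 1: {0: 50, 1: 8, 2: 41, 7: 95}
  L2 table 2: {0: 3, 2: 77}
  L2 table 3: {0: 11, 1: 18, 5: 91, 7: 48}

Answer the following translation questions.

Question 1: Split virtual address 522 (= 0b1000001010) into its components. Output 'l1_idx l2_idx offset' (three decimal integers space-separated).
vaddr = 522 = 0b1000001010
  top 3 bits -> l1_idx = 4
  next 3 bits -> l2_idx = 0
  bottom 4 bits -> offset = 10

Answer: 4 0 10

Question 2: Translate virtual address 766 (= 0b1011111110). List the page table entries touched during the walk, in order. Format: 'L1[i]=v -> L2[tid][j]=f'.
Answer: L1[5]=1 -> L2[1][7]=95

Derivation:
vaddr = 766 = 0b1011111110
Split: l1_idx=5, l2_idx=7, offset=14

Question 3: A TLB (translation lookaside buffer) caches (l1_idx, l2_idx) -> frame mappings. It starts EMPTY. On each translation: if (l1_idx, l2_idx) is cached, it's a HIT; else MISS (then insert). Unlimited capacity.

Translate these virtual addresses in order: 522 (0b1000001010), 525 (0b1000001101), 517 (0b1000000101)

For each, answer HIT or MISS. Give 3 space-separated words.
Answer: MISS HIT HIT

Derivation:
vaddr=522: (4,0) not in TLB -> MISS, insert
vaddr=525: (4,0) in TLB -> HIT
vaddr=517: (4,0) in TLB -> HIT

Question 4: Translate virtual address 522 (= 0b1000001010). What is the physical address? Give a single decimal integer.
vaddr = 522 = 0b1000001010
Split: l1_idx=4, l2_idx=0, offset=10
L1[4] = 2
L2[2][0] = 3
paddr = 3 * 16 + 10 = 58

Answer: 58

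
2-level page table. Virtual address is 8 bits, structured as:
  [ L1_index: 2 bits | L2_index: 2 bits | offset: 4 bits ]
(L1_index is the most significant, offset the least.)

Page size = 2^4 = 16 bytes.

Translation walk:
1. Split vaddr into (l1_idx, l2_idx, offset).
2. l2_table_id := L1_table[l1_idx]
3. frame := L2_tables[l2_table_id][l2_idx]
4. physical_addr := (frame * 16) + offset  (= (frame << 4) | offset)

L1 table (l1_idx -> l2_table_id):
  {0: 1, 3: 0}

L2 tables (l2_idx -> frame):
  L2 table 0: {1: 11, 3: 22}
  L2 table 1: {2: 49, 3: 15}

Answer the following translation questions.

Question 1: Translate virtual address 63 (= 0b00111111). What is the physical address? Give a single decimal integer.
vaddr = 63 = 0b00111111
Split: l1_idx=0, l2_idx=3, offset=15
L1[0] = 1
L2[1][3] = 15
paddr = 15 * 16 + 15 = 255

Answer: 255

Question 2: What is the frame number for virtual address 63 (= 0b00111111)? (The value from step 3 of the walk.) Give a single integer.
Answer: 15

Derivation:
vaddr = 63: l1_idx=0, l2_idx=3
L1[0] = 1; L2[1][3] = 15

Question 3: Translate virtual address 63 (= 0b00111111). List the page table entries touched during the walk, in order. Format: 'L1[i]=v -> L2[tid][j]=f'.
Answer: L1[0]=1 -> L2[1][3]=15

Derivation:
vaddr = 63 = 0b00111111
Split: l1_idx=0, l2_idx=3, offset=15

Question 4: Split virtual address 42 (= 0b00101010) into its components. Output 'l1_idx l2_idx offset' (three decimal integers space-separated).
Answer: 0 2 10

Derivation:
vaddr = 42 = 0b00101010
  top 2 bits -> l1_idx = 0
  next 2 bits -> l2_idx = 2
  bottom 4 bits -> offset = 10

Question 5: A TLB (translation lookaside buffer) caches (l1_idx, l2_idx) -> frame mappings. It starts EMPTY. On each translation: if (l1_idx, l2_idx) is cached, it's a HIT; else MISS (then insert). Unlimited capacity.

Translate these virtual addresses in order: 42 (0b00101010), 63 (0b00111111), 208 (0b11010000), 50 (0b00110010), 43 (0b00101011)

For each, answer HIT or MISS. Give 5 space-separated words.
Answer: MISS MISS MISS HIT HIT

Derivation:
vaddr=42: (0,2) not in TLB -> MISS, insert
vaddr=63: (0,3) not in TLB -> MISS, insert
vaddr=208: (3,1) not in TLB -> MISS, insert
vaddr=50: (0,3) in TLB -> HIT
vaddr=43: (0,2) in TLB -> HIT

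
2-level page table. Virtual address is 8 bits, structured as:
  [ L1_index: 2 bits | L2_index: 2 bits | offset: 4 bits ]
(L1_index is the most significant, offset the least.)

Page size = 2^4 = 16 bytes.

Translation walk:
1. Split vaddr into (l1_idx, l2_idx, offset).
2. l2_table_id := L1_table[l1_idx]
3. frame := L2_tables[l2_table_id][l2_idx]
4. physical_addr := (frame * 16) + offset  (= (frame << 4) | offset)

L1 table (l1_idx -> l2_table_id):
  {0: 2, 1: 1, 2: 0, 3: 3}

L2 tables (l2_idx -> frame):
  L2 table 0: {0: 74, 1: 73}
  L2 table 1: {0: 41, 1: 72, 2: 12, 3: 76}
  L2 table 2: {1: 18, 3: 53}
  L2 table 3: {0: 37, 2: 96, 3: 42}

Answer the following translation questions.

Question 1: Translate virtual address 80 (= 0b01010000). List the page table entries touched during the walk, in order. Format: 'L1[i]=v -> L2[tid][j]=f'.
Answer: L1[1]=1 -> L2[1][1]=72

Derivation:
vaddr = 80 = 0b01010000
Split: l1_idx=1, l2_idx=1, offset=0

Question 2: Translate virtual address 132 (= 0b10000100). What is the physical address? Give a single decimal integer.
vaddr = 132 = 0b10000100
Split: l1_idx=2, l2_idx=0, offset=4
L1[2] = 0
L2[0][0] = 74
paddr = 74 * 16 + 4 = 1188

Answer: 1188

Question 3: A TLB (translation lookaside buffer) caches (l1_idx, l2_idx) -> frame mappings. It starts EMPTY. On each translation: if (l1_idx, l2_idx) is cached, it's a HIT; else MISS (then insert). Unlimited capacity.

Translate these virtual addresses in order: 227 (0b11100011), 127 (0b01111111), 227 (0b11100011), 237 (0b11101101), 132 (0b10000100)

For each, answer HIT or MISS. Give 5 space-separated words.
Answer: MISS MISS HIT HIT MISS

Derivation:
vaddr=227: (3,2) not in TLB -> MISS, insert
vaddr=127: (1,3) not in TLB -> MISS, insert
vaddr=227: (3,2) in TLB -> HIT
vaddr=237: (3,2) in TLB -> HIT
vaddr=132: (2,0) not in TLB -> MISS, insert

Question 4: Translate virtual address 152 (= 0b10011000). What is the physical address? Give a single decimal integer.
vaddr = 152 = 0b10011000
Split: l1_idx=2, l2_idx=1, offset=8
L1[2] = 0
L2[0][1] = 73
paddr = 73 * 16 + 8 = 1176

Answer: 1176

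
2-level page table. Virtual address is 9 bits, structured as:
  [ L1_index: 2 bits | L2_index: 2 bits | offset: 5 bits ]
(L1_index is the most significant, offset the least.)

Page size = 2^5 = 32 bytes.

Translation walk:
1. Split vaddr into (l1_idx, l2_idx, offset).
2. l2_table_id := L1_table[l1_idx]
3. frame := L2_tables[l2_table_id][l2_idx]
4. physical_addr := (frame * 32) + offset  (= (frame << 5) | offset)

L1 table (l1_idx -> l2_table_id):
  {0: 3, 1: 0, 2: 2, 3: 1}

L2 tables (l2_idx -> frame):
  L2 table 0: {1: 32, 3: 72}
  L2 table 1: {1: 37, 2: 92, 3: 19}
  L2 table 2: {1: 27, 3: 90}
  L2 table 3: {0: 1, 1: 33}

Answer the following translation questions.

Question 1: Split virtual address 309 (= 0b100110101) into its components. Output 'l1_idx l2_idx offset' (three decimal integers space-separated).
vaddr = 309 = 0b100110101
  top 2 bits -> l1_idx = 2
  next 2 bits -> l2_idx = 1
  bottom 5 bits -> offset = 21

Answer: 2 1 21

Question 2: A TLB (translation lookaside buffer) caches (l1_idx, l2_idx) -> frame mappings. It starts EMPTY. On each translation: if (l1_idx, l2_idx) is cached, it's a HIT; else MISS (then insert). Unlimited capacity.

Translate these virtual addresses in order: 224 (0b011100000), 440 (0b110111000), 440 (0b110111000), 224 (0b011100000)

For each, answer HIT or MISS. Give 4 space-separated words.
vaddr=224: (1,3) not in TLB -> MISS, insert
vaddr=440: (3,1) not in TLB -> MISS, insert
vaddr=440: (3,1) in TLB -> HIT
vaddr=224: (1,3) in TLB -> HIT

Answer: MISS MISS HIT HIT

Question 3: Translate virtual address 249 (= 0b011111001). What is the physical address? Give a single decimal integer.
Answer: 2329

Derivation:
vaddr = 249 = 0b011111001
Split: l1_idx=1, l2_idx=3, offset=25
L1[1] = 0
L2[0][3] = 72
paddr = 72 * 32 + 25 = 2329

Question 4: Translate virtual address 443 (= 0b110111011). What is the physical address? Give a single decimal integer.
vaddr = 443 = 0b110111011
Split: l1_idx=3, l2_idx=1, offset=27
L1[3] = 1
L2[1][1] = 37
paddr = 37 * 32 + 27 = 1211

Answer: 1211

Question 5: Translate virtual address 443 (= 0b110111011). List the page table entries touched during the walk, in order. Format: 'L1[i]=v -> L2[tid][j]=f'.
vaddr = 443 = 0b110111011
Split: l1_idx=3, l2_idx=1, offset=27

Answer: L1[3]=1 -> L2[1][1]=37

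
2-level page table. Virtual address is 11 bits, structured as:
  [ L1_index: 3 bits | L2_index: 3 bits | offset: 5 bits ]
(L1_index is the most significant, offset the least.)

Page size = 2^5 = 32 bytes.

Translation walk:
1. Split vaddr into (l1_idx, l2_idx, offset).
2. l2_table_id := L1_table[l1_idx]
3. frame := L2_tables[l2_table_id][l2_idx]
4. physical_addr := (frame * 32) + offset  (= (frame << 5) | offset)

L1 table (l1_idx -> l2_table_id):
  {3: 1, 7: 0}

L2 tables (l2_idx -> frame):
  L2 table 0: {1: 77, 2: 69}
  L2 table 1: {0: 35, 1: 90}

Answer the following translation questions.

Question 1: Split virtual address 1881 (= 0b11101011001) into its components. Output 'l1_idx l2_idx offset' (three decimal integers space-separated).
vaddr = 1881 = 0b11101011001
  top 3 bits -> l1_idx = 7
  next 3 bits -> l2_idx = 2
  bottom 5 bits -> offset = 25

Answer: 7 2 25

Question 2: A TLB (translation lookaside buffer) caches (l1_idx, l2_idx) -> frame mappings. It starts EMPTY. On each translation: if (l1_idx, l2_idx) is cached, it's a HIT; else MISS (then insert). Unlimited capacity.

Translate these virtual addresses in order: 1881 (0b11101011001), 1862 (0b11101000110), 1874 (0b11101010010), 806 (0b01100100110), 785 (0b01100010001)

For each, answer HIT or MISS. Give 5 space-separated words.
vaddr=1881: (7,2) not in TLB -> MISS, insert
vaddr=1862: (7,2) in TLB -> HIT
vaddr=1874: (7,2) in TLB -> HIT
vaddr=806: (3,1) not in TLB -> MISS, insert
vaddr=785: (3,0) not in TLB -> MISS, insert

Answer: MISS HIT HIT MISS MISS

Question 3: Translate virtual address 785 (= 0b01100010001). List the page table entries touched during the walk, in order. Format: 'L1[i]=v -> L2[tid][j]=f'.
Answer: L1[3]=1 -> L2[1][0]=35

Derivation:
vaddr = 785 = 0b01100010001
Split: l1_idx=3, l2_idx=0, offset=17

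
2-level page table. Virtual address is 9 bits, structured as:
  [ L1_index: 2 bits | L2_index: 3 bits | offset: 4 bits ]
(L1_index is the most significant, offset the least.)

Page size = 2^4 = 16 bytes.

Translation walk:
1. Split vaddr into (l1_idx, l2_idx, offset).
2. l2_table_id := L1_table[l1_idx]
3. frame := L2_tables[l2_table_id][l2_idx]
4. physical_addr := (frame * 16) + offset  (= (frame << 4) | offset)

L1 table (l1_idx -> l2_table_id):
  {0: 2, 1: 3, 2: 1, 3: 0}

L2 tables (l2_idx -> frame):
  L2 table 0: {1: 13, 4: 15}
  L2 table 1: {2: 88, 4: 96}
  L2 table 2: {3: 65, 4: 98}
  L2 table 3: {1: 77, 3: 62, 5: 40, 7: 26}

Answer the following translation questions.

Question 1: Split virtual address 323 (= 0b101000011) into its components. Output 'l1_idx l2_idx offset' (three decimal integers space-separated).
Answer: 2 4 3

Derivation:
vaddr = 323 = 0b101000011
  top 2 bits -> l1_idx = 2
  next 3 bits -> l2_idx = 4
  bottom 4 bits -> offset = 3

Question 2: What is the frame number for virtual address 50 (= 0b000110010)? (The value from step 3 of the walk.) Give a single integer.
Answer: 65

Derivation:
vaddr = 50: l1_idx=0, l2_idx=3
L1[0] = 2; L2[2][3] = 65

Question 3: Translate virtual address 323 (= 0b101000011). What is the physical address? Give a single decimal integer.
Answer: 1539

Derivation:
vaddr = 323 = 0b101000011
Split: l1_idx=2, l2_idx=4, offset=3
L1[2] = 1
L2[1][4] = 96
paddr = 96 * 16 + 3 = 1539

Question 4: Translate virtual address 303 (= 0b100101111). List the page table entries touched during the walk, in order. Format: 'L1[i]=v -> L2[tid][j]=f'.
vaddr = 303 = 0b100101111
Split: l1_idx=2, l2_idx=2, offset=15

Answer: L1[2]=1 -> L2[1][2]=88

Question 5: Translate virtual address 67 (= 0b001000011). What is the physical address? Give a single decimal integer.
vaddr = 67 = 0b001000011
Split: l1_idx=0, l2_idx=4, offset=3
L1[0] = 2
L2[2][4] = 98
paddr = 98 * 16 + 3 = 1571

Answer: 1571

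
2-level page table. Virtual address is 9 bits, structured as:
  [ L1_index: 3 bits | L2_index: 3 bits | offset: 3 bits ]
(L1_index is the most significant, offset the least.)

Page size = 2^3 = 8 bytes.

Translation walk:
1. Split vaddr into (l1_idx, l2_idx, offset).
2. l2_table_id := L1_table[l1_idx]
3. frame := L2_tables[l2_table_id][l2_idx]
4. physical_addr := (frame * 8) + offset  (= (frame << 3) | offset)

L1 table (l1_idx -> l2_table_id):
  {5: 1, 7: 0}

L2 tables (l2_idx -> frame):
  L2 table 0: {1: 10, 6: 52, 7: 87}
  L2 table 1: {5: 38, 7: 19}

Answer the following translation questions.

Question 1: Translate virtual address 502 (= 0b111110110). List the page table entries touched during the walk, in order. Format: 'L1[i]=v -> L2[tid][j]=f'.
vaddr = 502 = 0b111110110
Split: l1_idx=7, l2_idx=6, offset=6

Answer: L1[7]=0 -> L2[0][6]=52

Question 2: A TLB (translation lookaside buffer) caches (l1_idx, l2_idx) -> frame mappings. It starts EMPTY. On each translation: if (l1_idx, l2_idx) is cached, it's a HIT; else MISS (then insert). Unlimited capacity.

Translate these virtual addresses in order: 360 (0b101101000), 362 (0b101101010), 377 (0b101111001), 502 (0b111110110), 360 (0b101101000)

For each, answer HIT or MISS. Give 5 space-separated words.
Answer: MISS HIT MISS MISS HIT

Derivation:
vaddr=360: (5,5) not in TLB -> MISS, insert
vaddr=362: (5,5) in TLB -> HIT
vaddr=377: (5,7) not in TLB -> MISS, insert
vaddr=502: (7,6) not in TLB -> MISS, insert
vaddr=360: (5,5) in TLB -> HIT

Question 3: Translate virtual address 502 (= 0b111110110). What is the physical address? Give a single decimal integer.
vaddr = 502 = 0b111110110
Split: l1_idx=7, l2_idx=6, offset=6
L1[7] = 0
L2[0][6] = 52
paddr = 52 * 8 + 6 = 422

Answer: 422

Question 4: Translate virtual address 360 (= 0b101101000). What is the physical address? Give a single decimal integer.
Answer: 304

Derivation:
vaddr = 360 = 0b101101000
Split: l1_idx=5, l2_idx=5, offset=0
L1[5] = 1
L2[1][5] = 38
paddr = 38 * 8 + 0 = 304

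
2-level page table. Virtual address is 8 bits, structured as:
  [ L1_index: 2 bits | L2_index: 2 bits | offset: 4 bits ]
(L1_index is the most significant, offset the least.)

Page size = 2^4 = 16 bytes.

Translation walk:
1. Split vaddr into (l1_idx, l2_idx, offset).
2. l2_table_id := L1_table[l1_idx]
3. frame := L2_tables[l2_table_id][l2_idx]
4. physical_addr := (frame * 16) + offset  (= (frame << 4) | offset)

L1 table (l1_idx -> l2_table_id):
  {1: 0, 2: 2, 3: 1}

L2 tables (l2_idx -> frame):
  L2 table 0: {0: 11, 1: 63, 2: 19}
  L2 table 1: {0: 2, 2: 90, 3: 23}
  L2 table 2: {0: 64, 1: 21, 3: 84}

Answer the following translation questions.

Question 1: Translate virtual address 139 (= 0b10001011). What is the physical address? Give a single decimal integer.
Answer: 1035

Derivation:
vaddr = 139 = 0b10001011
Split: l1_idx=2, l2_idx=0, offset=11
L1[2] = 2
L2[2][0] = 64
paddr = 64 * 16 + 11 = 1035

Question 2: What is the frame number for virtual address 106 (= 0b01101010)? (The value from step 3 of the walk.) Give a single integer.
Answer: 19

Derivation:
vaddr = 106: l1_idx=1, l2_idx=2
L1[1] = 0; L2[0][2] = 19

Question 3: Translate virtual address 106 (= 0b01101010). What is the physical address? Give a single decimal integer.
Answer: 314

Derivation:
vaddr = 106 = 0b01101010
Split: l1_idx=1, l2_idx=2, offset=10
L1[1] = 0
L2[0][2] = 19
paddr = 19 * 16 + 10 = 314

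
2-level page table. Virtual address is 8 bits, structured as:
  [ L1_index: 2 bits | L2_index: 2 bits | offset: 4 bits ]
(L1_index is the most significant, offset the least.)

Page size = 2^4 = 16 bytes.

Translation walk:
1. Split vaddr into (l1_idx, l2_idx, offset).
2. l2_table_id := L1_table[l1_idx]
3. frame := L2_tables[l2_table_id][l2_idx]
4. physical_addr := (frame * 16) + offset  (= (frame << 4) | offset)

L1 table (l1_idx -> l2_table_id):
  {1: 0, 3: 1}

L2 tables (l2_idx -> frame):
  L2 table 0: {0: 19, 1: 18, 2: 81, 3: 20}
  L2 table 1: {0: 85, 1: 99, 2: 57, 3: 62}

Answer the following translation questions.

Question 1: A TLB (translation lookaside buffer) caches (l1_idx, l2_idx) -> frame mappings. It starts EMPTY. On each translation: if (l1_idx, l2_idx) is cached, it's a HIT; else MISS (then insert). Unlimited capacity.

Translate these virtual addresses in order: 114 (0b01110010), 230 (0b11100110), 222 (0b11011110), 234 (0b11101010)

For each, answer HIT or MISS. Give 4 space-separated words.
vaddr=114: (1,3) not in TLB -> MISS, insert
vaddr=230: (3,2) not in TLB -> MISS, insert
vaddr=222: (3,1) not in TLB -> MISS, insert
vaddr=234: (3,2) in TLB -> HIT

Answer: MISS MISS MISS HIT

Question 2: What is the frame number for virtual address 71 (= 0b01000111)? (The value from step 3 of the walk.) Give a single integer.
Answer: 19

Derivation:
vaddr = 71: l1_idx=1, l2_idx=0
L1[1] = 0; L2[0][0] = 19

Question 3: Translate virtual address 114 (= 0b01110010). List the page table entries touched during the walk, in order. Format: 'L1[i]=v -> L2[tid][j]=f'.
Answer: L1[1]=0 -> L2[0][3]=20

Derivation:
vaddr = 114 = 0b01110010
Split: l1_idx=1, l2_idx=3, offset=2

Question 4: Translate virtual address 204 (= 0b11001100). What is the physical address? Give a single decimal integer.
Answer: 1372

Derivation:
vaddr = 204 = 0b11001100
Split: l1_idx=3, l2_idx=0, offset=12
L1[3] = 1
L2[1][0] = 85
paddr = 85 * 16 + 12 = 1372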